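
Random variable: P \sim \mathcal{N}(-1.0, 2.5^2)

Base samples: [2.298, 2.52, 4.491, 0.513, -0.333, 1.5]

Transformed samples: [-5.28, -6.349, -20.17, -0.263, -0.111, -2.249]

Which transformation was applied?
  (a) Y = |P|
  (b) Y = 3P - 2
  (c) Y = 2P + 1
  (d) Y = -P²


Checking option (d) Y = -P²:
  P = 2.298 -> Y = -5.28 ✓
  P = 2.52 -> Y = -6.349 ✓
  P = 4.491 -> Y = -20.17 ✓
All samples match this transformation.

(d) -P²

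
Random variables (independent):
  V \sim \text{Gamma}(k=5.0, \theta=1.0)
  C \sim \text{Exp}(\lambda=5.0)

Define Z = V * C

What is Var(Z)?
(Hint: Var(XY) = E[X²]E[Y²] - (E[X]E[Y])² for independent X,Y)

Var(XY) = E[X²]E[Y²] - (E[X]E[Y])²
E[V] = 5, Var(V) = 5
E[C] = 0.2, Var(C) = 0.04
E[V²] = 5 + 5² = 30
E[C²] = 0.04 + 0.2² = 0.08
Var(Z) = 30*0.08 - (5*0.2)²
= 2.4 - 1 = 1.4

1.4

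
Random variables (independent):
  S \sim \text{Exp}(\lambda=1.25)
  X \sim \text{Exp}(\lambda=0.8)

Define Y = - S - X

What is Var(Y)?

For independent RVs: Var(aX + bY) = a²Var(X) + b²Var(Y)
Var(S) = 0.64
Var(X) = 1.5625
Var(Y) = (-1)²*0.64 + (-1)²*1.5625
= 1*0.64 + 1*1.5625 = 2.2025

2.2025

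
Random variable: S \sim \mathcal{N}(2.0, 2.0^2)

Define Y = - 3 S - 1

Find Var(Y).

For Y = aS + b: Var(Y) = a² * Var(S)
Var(S) = 2.0^2 = 4
Var(Y) = (-3)² * 4 = 9 * 4 = 36

36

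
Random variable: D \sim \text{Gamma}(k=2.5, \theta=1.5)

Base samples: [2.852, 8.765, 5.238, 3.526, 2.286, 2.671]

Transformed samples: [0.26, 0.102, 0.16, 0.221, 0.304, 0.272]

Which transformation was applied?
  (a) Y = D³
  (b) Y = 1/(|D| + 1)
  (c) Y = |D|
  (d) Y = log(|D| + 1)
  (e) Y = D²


Checking option (b) Y = 1/(|D| + 1):
  D = 2.852 -> Y = 0.26 ✓
  D = 8.765 -> Y = 0.102 ✓
  D = 5.238 -> Y = 0.16 ✓
All samples match this transformation.

(b) 1/(|D| + 1)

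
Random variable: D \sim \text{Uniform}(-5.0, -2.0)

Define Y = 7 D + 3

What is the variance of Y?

For Y = aD + b: Var(Y) = a² * Var(D)
Var(D) = (-2 + 5)^2/12 = 0.75
Var(Y) = 7² * 0.75 = 49 * 0.75 = 36.75

36.75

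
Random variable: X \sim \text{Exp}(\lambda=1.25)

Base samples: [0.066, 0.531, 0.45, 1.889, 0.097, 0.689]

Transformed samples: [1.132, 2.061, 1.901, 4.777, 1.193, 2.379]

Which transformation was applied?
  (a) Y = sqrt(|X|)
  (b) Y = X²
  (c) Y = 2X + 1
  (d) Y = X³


Checking option (c) Y = 2X + 1:
  X = 0.066 -> Y = 1.132 ✓
  X = 0.531 -> Y = 2.061 ✓
  X = 0.45 -> Y = 1.901 ✓
All samples match this transformation.

(c) 2X + 1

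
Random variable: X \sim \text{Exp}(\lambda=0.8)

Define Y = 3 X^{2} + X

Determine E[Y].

E[Y] = 3*E[X²] + 1*E[X]
E[X] = 1.25
E[X²] = Var(X) + (E[X])² = 1.5625 + 1.5625 = 3.125
E[Y] = 3*3.125 + 1*1.25 = 10.625

10.625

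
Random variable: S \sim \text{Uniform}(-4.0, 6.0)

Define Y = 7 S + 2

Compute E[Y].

For Y = 7S + 2:
E[Y] = 7 * E[S] + 2
E[S] = (-4 + 6)/2 = 1
E[Y] = 7 * 1 + 2 = 9

9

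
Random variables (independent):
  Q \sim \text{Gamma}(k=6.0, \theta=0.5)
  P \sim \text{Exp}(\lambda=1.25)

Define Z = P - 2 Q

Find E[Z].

E[Z] = -2*E[Q] + 1*E[P]
E[Q] = 3
E[P] = 0.8
E[Z] = -2*3 + 1*0.8 = -5.2

-5.2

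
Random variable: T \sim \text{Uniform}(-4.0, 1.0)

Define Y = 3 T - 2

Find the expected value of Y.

For Y = 3T - 2:
E[Y] = 3 * E[T] - 2
E[T] = (-4 + 1)/2 = -1.5
E[Y] = 3 * (-1.5) - 2 = -6.5

-6.5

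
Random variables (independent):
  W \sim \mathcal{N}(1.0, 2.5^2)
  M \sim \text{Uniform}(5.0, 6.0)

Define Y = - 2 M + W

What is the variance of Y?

For independent RVs: Var(aX + bY) = a²Var(X) + b²Var(Y)
Var(W) = 6.25
Var(M) = 0.083333333
Var(Y) = 1²*6.25 + (-2)²*0.083333333
= 1*6.25 + 4*0.083333333 = 6.5833333

6.5833333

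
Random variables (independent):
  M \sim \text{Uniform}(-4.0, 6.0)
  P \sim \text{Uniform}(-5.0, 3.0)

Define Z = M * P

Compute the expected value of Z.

For independent RVs: E[XY] = E[X]*E[Y]
E[M] = 1
E[P] = -1
E[Z] = 1 * (-1) = -1

-1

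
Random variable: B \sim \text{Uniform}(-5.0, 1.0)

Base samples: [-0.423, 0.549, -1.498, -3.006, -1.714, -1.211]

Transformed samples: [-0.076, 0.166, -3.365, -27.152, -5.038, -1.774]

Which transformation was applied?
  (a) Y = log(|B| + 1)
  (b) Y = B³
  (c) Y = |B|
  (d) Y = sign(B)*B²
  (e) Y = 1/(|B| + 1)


Checking option (b) Y = B³:
  B = -0.423 -> Y = -0.076 ✓
  B = 0.549 -> Y = 0.166 ✓
  B = -1.498 -> Y = -3.365 ✓
All samples match this transformation.

(b) B³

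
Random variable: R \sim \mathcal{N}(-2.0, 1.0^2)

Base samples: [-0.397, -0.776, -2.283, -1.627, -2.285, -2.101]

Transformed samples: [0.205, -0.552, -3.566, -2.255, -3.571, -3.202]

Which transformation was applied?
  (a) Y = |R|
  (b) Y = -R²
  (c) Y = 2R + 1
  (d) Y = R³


Checking option (c) Y = 2R + 1:
  R = -0.397 -> Y = 0.205 ✓
  R = -0.776 -> Y = -0.552 ✓
  R = -2.283 -> Y = -3.566 ✓
All samples match this transformation.

(c) 2R + 1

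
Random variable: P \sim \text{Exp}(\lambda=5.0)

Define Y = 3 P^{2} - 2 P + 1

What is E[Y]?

E[Y] = 3*E[P²] - 2*E[P] + 1
E[P] = 0.2
E[P²] = Var(P) + (E[P])² = 0.04 + 0.04 = 0.08
E[Y] = 3*0.08 - 2*0.2 + 1 = 0.84

0.84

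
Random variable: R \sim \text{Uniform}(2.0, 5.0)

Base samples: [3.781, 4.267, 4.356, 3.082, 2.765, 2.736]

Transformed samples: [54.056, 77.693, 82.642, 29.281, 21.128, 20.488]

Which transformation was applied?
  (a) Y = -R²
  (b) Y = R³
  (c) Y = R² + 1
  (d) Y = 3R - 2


Checking option (b) Y = R³:
  R = 3.781 -> Y = 54.056 ✓
  R = 4.267 -> Y = 77.693 ✓
  R = 4.356 -> Y = 82.642 ✓
All samples match this transformation.

(b) R³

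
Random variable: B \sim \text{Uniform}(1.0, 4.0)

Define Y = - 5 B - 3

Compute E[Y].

For Y = -5B - 3:
E[Y] = -5 * E[B] - 3
E[B] = (1 + 4)/2 = 2.5
E[Y] = -5 * 2.5 - 3 = -15.5

-15.5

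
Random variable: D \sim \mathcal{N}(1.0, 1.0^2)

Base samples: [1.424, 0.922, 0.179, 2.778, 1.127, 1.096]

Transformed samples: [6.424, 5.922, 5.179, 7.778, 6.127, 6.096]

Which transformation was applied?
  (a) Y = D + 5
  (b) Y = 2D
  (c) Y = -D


Checking option (a) Y = D + 5:
  D = 1.424 -> Y = 6.424 ✓
  D = 0.922 -> Y = 5.922 ✓
  D = 0.179 -> Y = 5.179 ✓
All samples match this transformation.

(a) D + 5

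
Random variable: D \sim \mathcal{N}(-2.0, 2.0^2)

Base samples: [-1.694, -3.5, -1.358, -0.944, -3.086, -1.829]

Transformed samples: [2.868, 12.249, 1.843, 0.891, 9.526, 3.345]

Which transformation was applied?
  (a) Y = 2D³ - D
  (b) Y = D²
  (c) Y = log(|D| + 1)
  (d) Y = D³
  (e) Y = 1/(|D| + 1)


Checking option (b) Y = D²:
  D = -1.694 -> Y = 2.868 ✓
  D = -3.5 -> Y = 12.249 ✓
  D = -1.358 -> Y = 1.843 ✓
All samples match this transformation.

(b) D²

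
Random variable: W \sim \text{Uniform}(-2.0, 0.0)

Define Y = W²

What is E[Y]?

Using E[X²] = Var(X) + (E[X])²:
E[W] = -1
Var(W) = (0 + 2)^2/12 = 0.33333333
E[W²] = 0.33333333 + (-1)² = 0.33333333 + 1 = 1.3333333

1.3333333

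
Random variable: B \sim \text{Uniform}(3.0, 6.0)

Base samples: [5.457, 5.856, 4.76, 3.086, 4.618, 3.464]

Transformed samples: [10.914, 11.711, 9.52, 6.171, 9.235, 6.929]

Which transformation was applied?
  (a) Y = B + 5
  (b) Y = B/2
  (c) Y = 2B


Checking option (c) Y = 2B:
  B = 5.457 -> Y = 10.914 ✓
  B = 5.856 -> Y = 11.711 ✓
  B = 4.76 -> Y = 9.52 ✓
All samples match this transformation.

(c) 2B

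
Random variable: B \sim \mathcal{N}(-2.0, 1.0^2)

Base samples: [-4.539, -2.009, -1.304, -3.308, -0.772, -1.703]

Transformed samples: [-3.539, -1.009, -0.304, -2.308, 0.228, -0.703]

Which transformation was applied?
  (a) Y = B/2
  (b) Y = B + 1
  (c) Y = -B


Checking option (b) Y = B + 1:
  B = -4.539 -> Y = -3.539 ✓
  B = -2.009 -> Y = -1.009 ✓
  B = -1.304 -> Y = -0.304 ✓
All samples match this transformation.

(b) B + 1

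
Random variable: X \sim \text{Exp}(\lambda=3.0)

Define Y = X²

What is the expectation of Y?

Using E[X²] = Var(X) + (E[X])²:
E[X] = 0.33333333
Var(X) = 1/3.0^2 = 0.11111111
E[X²] = 0.11111111 + 0.33333333² = 0.11111111 + 0.11111111 = 0.22222222

0.22222222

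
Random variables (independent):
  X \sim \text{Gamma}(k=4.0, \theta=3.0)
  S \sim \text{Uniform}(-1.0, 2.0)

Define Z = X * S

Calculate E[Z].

For independent RVs: E[XY] = E[X]*E[Y]
E[X] = 12
E[S] = 0.5
E[Z] = 12 * 0.5 = 6

6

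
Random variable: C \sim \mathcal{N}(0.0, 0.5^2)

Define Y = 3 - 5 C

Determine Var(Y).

For Y = aC + b: Var(Y) = a² * Var(C)
Var(C) = 0.5^2 = 0.25
Var(Y) = (-5)² * 0.25 = 25 * 0.25 = 6.25

6.25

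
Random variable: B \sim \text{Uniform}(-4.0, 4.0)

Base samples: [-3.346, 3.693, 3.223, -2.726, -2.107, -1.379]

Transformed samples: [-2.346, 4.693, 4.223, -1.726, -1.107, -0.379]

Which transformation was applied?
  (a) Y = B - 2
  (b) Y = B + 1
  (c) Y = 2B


Checking option (b) Y = B + 1:
  B = -3.346 -> Y = -2.346 ✓
  B = 3.693 -> Y = 4.693 ✓
  B = 3.223 -> Y = 4.223 ✓
All samples match this transformation.

(b) B + 1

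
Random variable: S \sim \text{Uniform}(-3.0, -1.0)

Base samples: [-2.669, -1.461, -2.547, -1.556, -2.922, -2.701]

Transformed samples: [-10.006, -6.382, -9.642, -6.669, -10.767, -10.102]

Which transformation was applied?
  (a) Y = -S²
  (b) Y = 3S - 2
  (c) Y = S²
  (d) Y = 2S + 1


Checking option (b) Y = 3S - 2:
  S = -2.669 -> Y = -10.006 ✓
  S = -1.461 -> Y = -6.382 ✓
  S = -2.547 -> Y = -9.642 ✓
All samples match this transformation.

(b) 3S - 2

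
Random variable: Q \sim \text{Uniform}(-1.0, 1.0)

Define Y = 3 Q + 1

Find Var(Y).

For Y = aQ + b: Var(Y) = a² * Var(Q)
Var(Q) = (1 + 1)^2/12 = 0.33333333
Var(Y) = 3² * 0.33333333 = 9 * 0.33333333 = 3

3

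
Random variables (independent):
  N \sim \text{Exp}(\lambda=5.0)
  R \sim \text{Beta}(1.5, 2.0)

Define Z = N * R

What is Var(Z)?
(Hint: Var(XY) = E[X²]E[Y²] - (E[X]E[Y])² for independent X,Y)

Var(XY) = E[X²]E[Y²] - (E[X]E[Y])²
E[N] = 0.2, Var(N) = 0.04
E[R] = 0.42857143, Var(R) = 0.054421769
E[N²] = 0.04 + 0.2² = 0.08
E[R²] = 0.054421769 + 0.42857143² = 0.23809524
Var(Z) = 0.08*0.23809524 - (0.2*0.42857143)²
= 0.019047619 - 0.0073469388 = 0.01170068

0.01170068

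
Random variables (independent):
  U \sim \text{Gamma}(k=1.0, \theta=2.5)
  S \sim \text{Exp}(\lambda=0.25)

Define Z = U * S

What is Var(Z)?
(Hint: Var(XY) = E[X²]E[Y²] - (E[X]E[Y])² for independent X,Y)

Var(XY) = E[X²]E[Y²] - (E[X]E[Y])²
E[U] = 2.5, Var(U) = 6.25
E[S] = 4, Var(S) = 16
E[U²] = 6.25 + 2.5² = 12.5
E[S²] = 16 + 4² = 32
Var(Z) = 12.5*32 - (2.5*4)²
= 400 - 100 = 300

300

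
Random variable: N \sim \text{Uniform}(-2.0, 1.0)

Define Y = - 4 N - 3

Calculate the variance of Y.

For Y = aN + b: Var(Y) = a² * Var(N)
Var(N) = (1 + 2)^2/12 = 0.75
Var(Y) = (-4)² * 0.75 = 16 * 0.75 = 12

12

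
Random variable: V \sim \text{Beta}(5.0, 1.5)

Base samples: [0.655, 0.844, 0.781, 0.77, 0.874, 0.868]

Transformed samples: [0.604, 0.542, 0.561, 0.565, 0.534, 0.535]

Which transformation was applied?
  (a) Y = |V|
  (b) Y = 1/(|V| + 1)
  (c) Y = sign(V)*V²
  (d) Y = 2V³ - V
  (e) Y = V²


Checking option (b) Y = 1/(|V| + 1):
  V = 0.655 -> Y = 0.604 ✓
  V = 0.844 -> Y = 0.542 ✓
  V = 0.781 -> Y = 0.561 ✓
All samples match this transformation.

(b) 1/(|V| + 1)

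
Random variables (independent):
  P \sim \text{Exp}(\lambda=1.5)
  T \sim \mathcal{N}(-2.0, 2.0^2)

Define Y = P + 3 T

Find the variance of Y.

For independent RVs: Var(aX + bY) = a²Var(X) + b²Var(Y)
Var(P) = 0.44444444
Var(T) = 4
Var(Y) = 1²*0.44444444 + 3²*4
= 1*0.44444444 + 9*4 = 36.444444

36.444444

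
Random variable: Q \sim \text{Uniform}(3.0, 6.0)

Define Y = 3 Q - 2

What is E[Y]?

For Y = 3Q - 2:
E[Y] = 3 * E[Q] - 2
E[Q] = (3 + 6)/2 = 4.5
E[Y] = 3 * 4.5 - 2 = 11.5

11.5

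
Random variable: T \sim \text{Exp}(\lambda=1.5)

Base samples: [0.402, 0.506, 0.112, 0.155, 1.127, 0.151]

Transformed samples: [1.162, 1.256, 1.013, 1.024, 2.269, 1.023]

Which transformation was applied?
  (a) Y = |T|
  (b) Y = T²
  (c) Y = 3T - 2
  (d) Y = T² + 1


Checking option (d) Y = T² + 1:
  T = 0.402 -> Y = 1.162 ✓
  T = 0.506 -> Y = 1.256 ✓
  T = 0.112 -> Y = 1.013 ✓
All samples match this transformation.

(d) T² + 1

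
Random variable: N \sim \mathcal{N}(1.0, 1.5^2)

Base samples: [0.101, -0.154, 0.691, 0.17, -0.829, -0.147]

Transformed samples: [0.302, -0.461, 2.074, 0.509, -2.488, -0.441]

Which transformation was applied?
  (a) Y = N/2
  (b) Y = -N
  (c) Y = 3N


Checking option (c) Y = 3N:
  N = 0.101 -> Y = 0.302 ✓
  N = -0.154 -> Y = -0.461 ✓
  N = 0.691 -> Y = 2.074 ✓
All samples match this transformation.

(c) 3N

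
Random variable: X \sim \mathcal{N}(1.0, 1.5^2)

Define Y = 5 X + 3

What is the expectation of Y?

For Y = 5X + 3:
E[Y] = 5 * E[X] + 3
E[X] = 1.0 = 1
E[Y] = 5 * 1 + 3 = 8

8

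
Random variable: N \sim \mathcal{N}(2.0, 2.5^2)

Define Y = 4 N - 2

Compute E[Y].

For Y = 4N - 2:
E[Y] = 4 * E[N] - 2
E[N] = 2.0 = 2
E[Y] = 4 * 2 - 2 = 6

6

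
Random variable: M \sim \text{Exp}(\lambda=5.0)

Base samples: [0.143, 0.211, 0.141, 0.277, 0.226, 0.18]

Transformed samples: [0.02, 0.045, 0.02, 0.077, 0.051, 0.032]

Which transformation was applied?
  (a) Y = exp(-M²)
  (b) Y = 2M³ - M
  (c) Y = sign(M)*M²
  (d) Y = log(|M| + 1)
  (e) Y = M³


Checking option (c) Y = sign(M)*M²:
  M = 0.143 -> Y = 0.02 ✓
  M = 0.211 -> Y = 0.045 ✓
  M = 0.141 -> Y = 0.02 ✓
All samples match this transformation.

(c) sign(M)*M²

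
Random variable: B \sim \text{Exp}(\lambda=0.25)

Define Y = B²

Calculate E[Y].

Using E[X²] = Var(X) + (E[X])²:
E[B] = 4
Var(B) = 1/0.25^2 = 16
E[B²] = 16 + 4² = 16 + 16 = 32

32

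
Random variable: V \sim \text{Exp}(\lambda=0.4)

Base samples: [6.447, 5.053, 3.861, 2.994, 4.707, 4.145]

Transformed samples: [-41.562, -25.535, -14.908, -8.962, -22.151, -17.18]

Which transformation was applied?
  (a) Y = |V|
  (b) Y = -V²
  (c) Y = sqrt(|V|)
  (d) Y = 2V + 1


Checking option (b) Y = -V²:
  V = 6.447 -> Y = -41.562 ✓
  V = 5.053 -> Y = -25.535 ✓
  V = 3.861 -> Y = -14.908 ✓
All samples match this transformation.

(b) -V²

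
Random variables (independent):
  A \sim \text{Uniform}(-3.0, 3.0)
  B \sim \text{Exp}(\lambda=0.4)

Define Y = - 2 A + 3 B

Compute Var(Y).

For independent RVs: Var(aX + bY) = a²Var(X) + b²Var(Y)
Var(A) = 3
Var(B) = 6.25
Var(Y) = (-2)²*3 + 3²*6.25
= 4*3 + 9*6.25 = 68.25

68.25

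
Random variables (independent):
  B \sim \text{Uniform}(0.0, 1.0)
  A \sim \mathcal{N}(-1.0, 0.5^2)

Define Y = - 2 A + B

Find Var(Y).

For independent RVs: Var(aX + bY) = a²Var(X) + b²Var(Y)
Var(B) = 0.083333333
Var(A) = 0.25
Var(Y) = 1²*0.083333333 + (-2)²*0.25
= 1*0.083333333 + 4*0.25 = 1.0833333

1.0833333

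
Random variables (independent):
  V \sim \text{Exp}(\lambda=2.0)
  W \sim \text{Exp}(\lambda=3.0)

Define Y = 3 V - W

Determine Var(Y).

For independent RVs: Var(aX + bY) = a²Var(X) + b²Var(Y)
Var(V) = 0.25
Var(W) = 0.11111111
Var(Y) = 3²*0.25 + (-1)²*0.11111111
= 9*0.25 + 1*0.11111111 = 2.3611111

2.3611111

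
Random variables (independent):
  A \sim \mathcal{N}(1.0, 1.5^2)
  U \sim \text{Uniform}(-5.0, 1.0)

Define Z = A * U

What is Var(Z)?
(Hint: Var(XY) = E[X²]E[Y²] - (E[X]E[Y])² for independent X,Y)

Var(XY) = E[X²]E[Y²] - (E[X]E[Y])²
E[A] = 1, Var(A) = 2.25
E[U] = -2, Var(U) = 3
E[A²] = 2.25 + 1² = 3.25
E[U²] = 3 + (-2)² = 7
Var(Z) = 3.25*7 - (1*(-2))²
= 22.75 - 4 = 18.75

18.75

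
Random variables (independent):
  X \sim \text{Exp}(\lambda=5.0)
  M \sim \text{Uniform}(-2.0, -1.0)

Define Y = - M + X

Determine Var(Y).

For independent RVs: Var(aX + bY) = a²Var(X) + b²Var(Y)
Var(X) = 0.04
Var(M) = 0.083333333
Var(Y) = 1²*0.04 + (-1)²*0.083333333
= 1*0.04 + 1*0.083333333 = 0.12333333

0.12333333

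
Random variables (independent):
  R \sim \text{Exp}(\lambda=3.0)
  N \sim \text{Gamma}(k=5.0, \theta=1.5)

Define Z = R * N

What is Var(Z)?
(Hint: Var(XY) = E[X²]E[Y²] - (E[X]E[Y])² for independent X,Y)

Var(XY) = E[X²]E[Y²] - (E[X]E[Y])²
E[R] = 0.33333333, Var(R) = 0.11111111
E[N] = 7.5, Var(N) = 11.25
E[R²] = 0.11111111 + 0.33333333² = 0.22222222
E[N²] = 11.25 + 7.5² = 67.5
Var(Z) = 0.22222222*67.5 - (0.33333333*7.5)²
= 15 - 6.25 = 8.75

8.75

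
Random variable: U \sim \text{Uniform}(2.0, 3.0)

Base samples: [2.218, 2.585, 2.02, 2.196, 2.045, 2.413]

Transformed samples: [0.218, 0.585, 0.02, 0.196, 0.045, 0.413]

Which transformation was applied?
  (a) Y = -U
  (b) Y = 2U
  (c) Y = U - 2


Checking option (c) Y = U - 2:
  U = 2.218 -> Y = 0.218 ✓
  U = 2.585 -> Y = 0.585 ✓
  U = 2.02 -> Y = 0.02 ✓
All samples match this transformation.

(c) U - 2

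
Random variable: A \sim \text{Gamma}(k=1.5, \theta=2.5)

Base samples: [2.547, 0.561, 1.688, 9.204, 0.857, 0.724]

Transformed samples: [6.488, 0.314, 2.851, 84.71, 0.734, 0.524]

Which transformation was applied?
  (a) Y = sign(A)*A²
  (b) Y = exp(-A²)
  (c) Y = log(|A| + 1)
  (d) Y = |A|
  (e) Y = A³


Checking option (a) Y = sign(A)*A²:
  A = 2.547 -> Y = 6.488 ✓
  A = 0.561 -> Y = 0.314 ✓
  A = 1.688 -> Y = 2.851 ✓
All samples match this transformation.

(a) sign(A)*A²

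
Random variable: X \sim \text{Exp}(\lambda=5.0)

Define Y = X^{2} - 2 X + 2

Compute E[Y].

E[Y] = 1*E[X²] - 2*E[X] + 2
E[X] = 0.2
E[X²] = Var(X) + (E[X])² = 0.04 + 0.04 = 0.08
E[Y] = 1*0.08 - 2*0.2 + 2 = 1.68

1.68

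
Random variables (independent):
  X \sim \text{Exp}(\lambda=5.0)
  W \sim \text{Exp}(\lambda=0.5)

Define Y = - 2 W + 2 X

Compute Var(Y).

For independent RVs: Var(aX + bY) = a²Var(X) + b²Var(Y)
Var(X) = 0.04
Var(W) = 4
Var(Y) = 2²*0.04 + (-2)²*4
= 4*0.04 + 4*4 = 16.16

16.16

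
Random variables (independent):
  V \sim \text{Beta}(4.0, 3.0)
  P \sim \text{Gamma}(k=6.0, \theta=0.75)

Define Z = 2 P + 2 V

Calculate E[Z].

E[Z] = 2*E[V] + 2*E[P]
E[V] = 0.57142857
E[P] = 4.5
E[Z] = 2*0.57142857 + 2*4.5 = 10.142857

10.142857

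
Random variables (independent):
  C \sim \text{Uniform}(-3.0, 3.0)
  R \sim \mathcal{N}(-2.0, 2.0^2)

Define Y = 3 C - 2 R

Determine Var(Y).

For independent RVs: Var(aX + bY) = a²Var(X) + b²Var(Y)
Var(C) = 3
Var(R) = 4
Var(Y) = 3²*3 + (-2)²*4
= 9*3 + 4*4 = 43

43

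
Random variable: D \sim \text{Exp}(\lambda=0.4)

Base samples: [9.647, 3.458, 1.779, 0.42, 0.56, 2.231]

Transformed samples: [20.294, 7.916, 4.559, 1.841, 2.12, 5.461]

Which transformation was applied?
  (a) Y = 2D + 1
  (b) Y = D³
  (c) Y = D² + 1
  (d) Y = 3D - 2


Checking option (a) Y = 2D + 1:
  D = 9.647 -> Y = 20.294 ✓
  D = 3.458 -> Y = 7.916 ✓
  D = 1.779 -> Y = 4.559 ✓
All samples match this transformation.

(a) 2D + 1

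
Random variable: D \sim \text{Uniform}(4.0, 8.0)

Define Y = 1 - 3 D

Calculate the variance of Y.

For Y = aD + b: Var(Y) = a² * Var(D)
Var(D) = (8 - 4)^2/12 = 1.3333333
Var(Y) = (-3)² * 1.3333333 = 9 * 1.3333333 = 12

12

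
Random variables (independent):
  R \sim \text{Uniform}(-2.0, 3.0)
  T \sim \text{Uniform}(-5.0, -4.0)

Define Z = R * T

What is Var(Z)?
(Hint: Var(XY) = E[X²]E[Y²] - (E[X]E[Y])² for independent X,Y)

Var(XY) = E[X²]E[Y²] - (E[X]E[Y])²
E[R] = 0.5, Var(R) = 2.0833333
E[T] = -4.5, Var(T) = 0.083333333
E[R²] = 2.0833333 + 0.5² = 2.3333333
E[T²] = 0.083333333 + (-4.5)² = 20.333333
Var(Z) = 2.3333333*20.333333 - (0.5*(-4.5))²
= 47.444444 - 5.0625 = 42.381944

42.381944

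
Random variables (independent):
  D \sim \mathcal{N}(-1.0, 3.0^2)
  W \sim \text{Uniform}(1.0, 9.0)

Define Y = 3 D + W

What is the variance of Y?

For independent RVs: Var(aX + bY) = a²Var(X) + b²Var(Y)
Var(D) = 9
Var(W) = 5.3333333
Var(Y) = 3²*9 + 1²*5.3333333
= 9*9 + 1*5.3333333 = 86.333333

86.333333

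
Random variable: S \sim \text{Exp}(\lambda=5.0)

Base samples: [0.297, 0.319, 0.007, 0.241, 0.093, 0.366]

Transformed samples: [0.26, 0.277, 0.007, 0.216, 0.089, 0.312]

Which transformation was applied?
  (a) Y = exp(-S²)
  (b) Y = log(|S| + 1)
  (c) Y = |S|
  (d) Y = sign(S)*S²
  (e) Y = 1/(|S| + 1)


Checking option (b) Y = log(|S| + 1):
  S = 0.297 -> Y = 0.26 ✓
  S = 0.319 -> Y = 0.277 ✓
  S = 0.007 -> Y = 0.007 ✓
All samples match this transformation.

(b) log(|S| + 1)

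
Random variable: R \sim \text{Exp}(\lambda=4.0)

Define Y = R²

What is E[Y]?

Using E[X²] = Var(X) + (E[X])²:
E[R] = 0.25
Var(R) = 1/4.0^2 = 0.0625
E[R²] = 0.0625 + 0.25² = 0.0625 + 0.0625 = 0.125

0.125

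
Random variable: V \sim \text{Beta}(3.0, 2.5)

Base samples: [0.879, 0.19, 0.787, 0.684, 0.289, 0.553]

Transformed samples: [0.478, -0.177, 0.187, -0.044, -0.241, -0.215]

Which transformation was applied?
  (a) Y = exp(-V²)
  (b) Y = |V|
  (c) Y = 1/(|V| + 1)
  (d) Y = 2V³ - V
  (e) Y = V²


Checking option (d) Y = 2V³ - V:
  V = 0.879 -> Y = 0.478 ✓
  V = 0.19 -> Y = -0.177 ✓
  V = 0.787 -> Y = 0.187 ✓
All samples match this transformation.

(d) 2V³ - V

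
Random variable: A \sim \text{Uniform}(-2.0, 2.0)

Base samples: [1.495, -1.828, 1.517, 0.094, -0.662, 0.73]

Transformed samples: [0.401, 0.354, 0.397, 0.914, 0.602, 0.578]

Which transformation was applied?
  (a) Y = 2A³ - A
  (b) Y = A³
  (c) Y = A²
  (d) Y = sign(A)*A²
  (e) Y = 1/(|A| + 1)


Checking option (e) Y = 1/(|A| + 1):
  A = 1.495 -> Y = 0.401 ✓
  A = -1.828 -> Y = 0.354 ✓
  A = 1.517 -> Y = 0.397 ✓
All samples match this transformation.

(e) 1/(|A| + 1)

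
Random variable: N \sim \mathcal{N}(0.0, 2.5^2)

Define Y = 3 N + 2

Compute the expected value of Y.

For Y = 3N + 2:
E[Y] = 3 * E[N] + 2
E[N] = 0.0 = 0
E[Y] = 3 * 0 + 2 = 2

2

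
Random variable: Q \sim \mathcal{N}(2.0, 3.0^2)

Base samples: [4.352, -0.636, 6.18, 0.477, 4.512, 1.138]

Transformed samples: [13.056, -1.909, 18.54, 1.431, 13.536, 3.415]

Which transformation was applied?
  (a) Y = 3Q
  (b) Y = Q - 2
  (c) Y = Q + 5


Checking option (a) Y = 3Q:
  Q = 4.352 -> Y = 13.056 ✓
  Q = -0.636 -> Y = -1.909 ✓
  Q = 6.18 -> Y = 18.54 ✓
All samples match this transformation.

(a) 3Q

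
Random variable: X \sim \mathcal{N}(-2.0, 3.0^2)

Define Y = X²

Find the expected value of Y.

Using E[X²] = Var(X) + (E[X])²:
E[X] = -2
Var(X) = 3.0^2 = 9
E[X²] = 9 + (-2)² = 9 + 4 = 13

13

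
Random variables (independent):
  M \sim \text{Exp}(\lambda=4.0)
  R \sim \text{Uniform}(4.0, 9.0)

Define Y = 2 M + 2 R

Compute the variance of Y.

For independent RVs: Var(aX + bY) = a²Var(X) + b²Var(Y)
Var(M) = 0.0625
Var(R) = 2.0833333
Var(Y) = 2²*0.0625 + 2²*2.0833333
= 4*0.0625 + 4*2.0833333 = 8.5833333

8.5833333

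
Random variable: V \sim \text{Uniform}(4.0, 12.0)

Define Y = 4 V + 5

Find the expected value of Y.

For Y = 4V + 5:
E[Y] = 4 * E[V] + 5
E[V] = (4 + 12)/2 = 8
E[Y] = 4 * 8 + 5 = 37

37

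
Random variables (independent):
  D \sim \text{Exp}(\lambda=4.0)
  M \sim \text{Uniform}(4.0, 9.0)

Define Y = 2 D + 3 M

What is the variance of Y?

For independent RVs: Var(aX + bY) = a²Var(X) + b²Var(Y)
Var(D) = 0.0625
Var(M) = 2.0833333
Var(Y) = 2²*0.0625 + 3²*2.0833333
= 4*0.0625 + 9*2.0833333 = 19

19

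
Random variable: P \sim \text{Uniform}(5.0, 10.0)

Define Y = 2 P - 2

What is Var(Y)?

For Y = aP + b: Var(Y) = a² * Var(P)
Var(P) = (10 - 5)^2/12 = 2.0833333
Var(Y) = 2² * 2.0833333 = 4 * 2.0833333 = 8.3333333

8.3333333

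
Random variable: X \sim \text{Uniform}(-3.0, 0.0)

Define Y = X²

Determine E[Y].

Using E[X²] = Var(X) + (E[X])²:
E[X] = -1.5
Var(X) = (0 + 3)^2/12 = 0.75
E[X²] = 0.75 + (-1.5)² = 0.75 + 2.25 = 3

3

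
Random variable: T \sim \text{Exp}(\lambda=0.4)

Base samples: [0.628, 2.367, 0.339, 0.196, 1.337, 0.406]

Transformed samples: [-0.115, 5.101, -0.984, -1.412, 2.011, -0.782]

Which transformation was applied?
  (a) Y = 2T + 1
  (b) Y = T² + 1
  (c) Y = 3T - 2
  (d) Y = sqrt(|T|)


Checking option (c) Y = 3T - 2:
  T = 0.628 -> Y = -0.115 ✓
  T = 2.367 -> Y = 5.101 ✓
  T = 0.339 -> Y = -0.984 ✓
All samples match this transformation.

(c) 3T - 2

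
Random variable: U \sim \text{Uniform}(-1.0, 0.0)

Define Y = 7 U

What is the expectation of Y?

For Y = 7U:
E[Y] = 7 * E[U]
E[U] = (-1 + 0)/2 = -0.5
E[Y] = 7 * (-0.5) = -3.5

-3.5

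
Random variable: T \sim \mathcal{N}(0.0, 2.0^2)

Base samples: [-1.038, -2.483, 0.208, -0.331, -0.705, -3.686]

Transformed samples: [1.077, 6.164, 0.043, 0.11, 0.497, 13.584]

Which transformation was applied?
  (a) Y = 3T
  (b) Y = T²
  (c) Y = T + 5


Checking option (b) Y = T²:
  T = -1.038 -> Y = 1.077 ✓
  T = -2.483 -> Y = 6.164 ✓
  T = 0.208 -> Y = 0.043 ✓
All samples match this transformation.

(b) T²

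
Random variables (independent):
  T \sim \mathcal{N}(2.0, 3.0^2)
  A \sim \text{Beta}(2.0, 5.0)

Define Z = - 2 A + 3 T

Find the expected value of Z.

E[Z] = 3*E[T] - 2*E[A]
E[T] = 2
E[A] = 0.28571429
E[Z] = 3*2 - 2*0.28571429 = 5.4285714

5.4285714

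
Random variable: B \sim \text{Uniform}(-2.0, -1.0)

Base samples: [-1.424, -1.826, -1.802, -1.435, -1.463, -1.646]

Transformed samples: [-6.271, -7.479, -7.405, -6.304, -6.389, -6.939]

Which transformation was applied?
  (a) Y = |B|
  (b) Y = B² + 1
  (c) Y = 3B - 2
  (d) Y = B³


Checking option (c) Y = 3B - 2:
  B = -1.424 -> Y = -6.271 ✓
  B = -1.826 -> Y = -7.479 ✓
  B = -1.802 -> Y = -7.405 ✓
All samples match this transformation.

(c) 3B - 2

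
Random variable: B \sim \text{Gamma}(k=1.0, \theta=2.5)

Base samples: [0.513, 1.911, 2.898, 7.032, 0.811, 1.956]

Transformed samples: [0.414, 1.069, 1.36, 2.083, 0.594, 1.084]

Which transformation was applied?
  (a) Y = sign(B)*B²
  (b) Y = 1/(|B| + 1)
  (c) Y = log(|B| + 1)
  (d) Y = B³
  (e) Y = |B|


Checking option (c) Y = log(|B| + 1):
  B = 0.513 -> Y = 0.414 ✓
  B = 1.911 -> Y = 1.069 ✓
  B = 2.898 -> Y = 1.36 ✓
All samples match this transformation.

(c) log(|B| + 1)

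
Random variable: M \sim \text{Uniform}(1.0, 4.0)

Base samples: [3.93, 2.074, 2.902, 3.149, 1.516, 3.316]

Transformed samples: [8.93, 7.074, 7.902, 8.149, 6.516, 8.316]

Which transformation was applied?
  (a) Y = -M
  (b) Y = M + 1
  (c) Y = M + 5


Checking option (c) Y = M + 5:
  M = 3.93 -> Y = 8.93 ✓
  M = 2.074 -> Y = 7.074 ✓
  M = 2.902 -> Y = 7.902 ✓
All samples match this transformation.

(c) M + 5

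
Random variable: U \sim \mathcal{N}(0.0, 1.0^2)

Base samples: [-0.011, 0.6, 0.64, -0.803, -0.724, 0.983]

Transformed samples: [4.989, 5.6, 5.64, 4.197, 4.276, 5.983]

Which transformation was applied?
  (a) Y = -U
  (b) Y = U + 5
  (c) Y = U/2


Checking option (b) Y = U + 5:
  U = -0.011 -> Y = 4.989 ✓
  U = 0.6 -> Y = 5.6 ✓
  U = 0.64 -> Y = 5.64 ✓
All samples match this transformation.

(b) U + 5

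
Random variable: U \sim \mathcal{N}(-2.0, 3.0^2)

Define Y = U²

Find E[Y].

E[U²] = Var(U) + (E[U])² = 9 + 4 = 13

13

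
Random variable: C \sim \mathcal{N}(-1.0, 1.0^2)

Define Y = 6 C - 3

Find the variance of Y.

For Y = aC + b: Var(Y) = a² * Var(C)
Var(C) = 1.0^2 = 1
Var(Y) = 6² * 1 = 36 * 1 = 36

36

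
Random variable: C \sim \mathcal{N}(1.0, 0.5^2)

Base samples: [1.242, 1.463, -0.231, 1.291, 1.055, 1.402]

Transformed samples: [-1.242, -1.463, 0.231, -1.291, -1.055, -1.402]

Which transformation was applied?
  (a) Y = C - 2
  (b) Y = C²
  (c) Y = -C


Checking option (c) Y = -C:
  C = 1.242 -> Y = -1.242 ✓
  C = 1.463 -> Y = -1.463 ✓
  C = -0.231 -> Y = 0.231 ✓
All samples match this transformation.

(c) -C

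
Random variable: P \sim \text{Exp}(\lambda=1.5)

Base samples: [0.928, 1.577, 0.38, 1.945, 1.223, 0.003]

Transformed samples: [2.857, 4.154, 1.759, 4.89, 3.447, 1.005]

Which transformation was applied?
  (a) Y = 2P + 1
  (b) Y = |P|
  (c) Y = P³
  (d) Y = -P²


Checking option (a) Y = 2P + 1:
  P = 0.928 -> Y = 2.857 ✓
  P = 1.577 -> Y = 4.154 ✓
  P = 0.38 -> Y = 1.759 ✓
All samples match this transformation.

(a) 2P + 1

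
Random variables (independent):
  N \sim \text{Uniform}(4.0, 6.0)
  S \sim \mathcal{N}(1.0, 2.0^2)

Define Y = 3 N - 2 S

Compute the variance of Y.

For independent RVs: Var(aX + bY) = a²Var(X) + b²Var(Y)
Var(N) = 0.33333333
Var(S) = 4
Var(Y) = 3²*0.33333333 + (-2)²*4
= 9*0.33333333 + 4*4 = 19

19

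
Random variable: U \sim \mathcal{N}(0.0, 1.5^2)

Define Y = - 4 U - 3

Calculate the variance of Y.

For Y = aU + b: Var(Y) = a² * Var(U)
Var(U) = 1.5^2 = 2.25
Var(Y) = (-4)² * 2.25 = 16 * 2.25 = 36

36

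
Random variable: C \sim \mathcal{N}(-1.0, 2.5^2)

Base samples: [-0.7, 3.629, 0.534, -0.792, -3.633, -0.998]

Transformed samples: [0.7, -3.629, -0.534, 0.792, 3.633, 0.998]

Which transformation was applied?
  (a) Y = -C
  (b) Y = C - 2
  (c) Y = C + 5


Checking option (a) Y = -C:
  C = -0.7 -> Y = 0.7 ✓
  C = 3.629 -> Y = -3.629 ✓
  C = 0.534 -> Y = -0.534 ✓
All samples match this transformation.

(a) -C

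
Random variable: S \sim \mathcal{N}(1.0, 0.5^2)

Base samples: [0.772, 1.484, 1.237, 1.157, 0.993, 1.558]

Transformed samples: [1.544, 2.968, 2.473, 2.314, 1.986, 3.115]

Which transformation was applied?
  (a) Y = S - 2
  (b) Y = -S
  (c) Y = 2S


Checking option (c) Y = 2S:
  S = 0.772 -> Y = 1.544 ✓
  S = 1.484 -> Y = 2.968 ✓
  S = 1.237 -> Y = 2.473 ✓
All samples match this transformation.

(c) 2S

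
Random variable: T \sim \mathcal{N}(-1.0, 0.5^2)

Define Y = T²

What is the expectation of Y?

Using E[X²] = Var(X) + (E[X])²:
E[T] = -1
Var(T) = 0.5^2 = 0.25
E[T²] = 0.25 + (-1)² = 0.25 + 1 = 1.25

1.25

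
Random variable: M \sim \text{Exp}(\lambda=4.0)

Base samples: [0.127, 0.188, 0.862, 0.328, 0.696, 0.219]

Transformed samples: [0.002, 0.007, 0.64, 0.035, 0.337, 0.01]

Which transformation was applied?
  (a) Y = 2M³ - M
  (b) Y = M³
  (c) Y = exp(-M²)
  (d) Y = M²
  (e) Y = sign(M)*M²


Checking option (b) Y = M³:
  M = 0.127 -> Y = 0.002 ✓
  M = 0.188 -> Y = 0.007 ✓
  M = 0.862 -> Y = 0.64 ✓
All samples match this transformation.

(b) M³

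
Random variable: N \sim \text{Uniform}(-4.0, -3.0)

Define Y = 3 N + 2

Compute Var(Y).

For Y = aN + b: Var(Y) = a² * Var(N)
Var(N) = (-3 + 4)^2/12 = 0.083333333
Var(Y) = 3² * 0.083333333 = 9 * 0.083333333 = 0.75

0.75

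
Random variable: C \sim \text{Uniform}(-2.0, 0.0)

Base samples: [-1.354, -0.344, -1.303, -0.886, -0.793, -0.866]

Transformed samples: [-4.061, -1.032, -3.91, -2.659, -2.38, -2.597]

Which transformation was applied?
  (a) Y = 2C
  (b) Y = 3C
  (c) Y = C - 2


Checking option (b) Y = 3C:
  C = -1.354 -> Y = -4.061 ✓
  C = -0.344 -> Y = -1.032 ✓
  C = -1.303 -> Y = -3.91 ✓
All samples match this transformation.

(b) 3C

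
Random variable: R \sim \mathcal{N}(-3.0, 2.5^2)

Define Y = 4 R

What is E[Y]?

For Y = 4R:
E[Y] = 4 * E[R]
E[R] = -3.0 = -3
E[Y] = 4 * (-3) = -12

-12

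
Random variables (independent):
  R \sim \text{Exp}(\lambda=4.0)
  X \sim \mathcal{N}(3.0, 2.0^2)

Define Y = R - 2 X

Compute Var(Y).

For independent RVs: Var(aX + bY) = a²Var(X) + b²Var(Y)
Var(R) = 0.0625
Var(X) = 4
Var(Y) = 1²*0.0625 + (-2)²*4
= 1*0.0625 + 4*4 = 16.0625

16.0625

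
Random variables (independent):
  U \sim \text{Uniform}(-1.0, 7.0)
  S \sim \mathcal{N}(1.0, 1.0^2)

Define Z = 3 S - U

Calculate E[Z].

E[Z] = -1*E[U] + 3*E[S]
E[U] = 3
E[S] = 1
E[Z] = -1*3 + 3*1 = 0

0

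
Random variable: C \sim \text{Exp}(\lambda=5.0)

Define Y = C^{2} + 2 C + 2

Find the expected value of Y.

E[Y] = 1*E[C²] + 2*E[C] + 2
E[C] = 0.2
E[C²] = Var(C) + (E[C])² = 0.04 + 0.04 = 0.08
E[Y] = 1*0.08 + 2*0.2 + 2 = 2.48

2.48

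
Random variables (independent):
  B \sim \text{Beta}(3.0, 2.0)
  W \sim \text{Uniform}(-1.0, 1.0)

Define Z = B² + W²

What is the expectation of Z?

E[Z] = E[B²] + E[W²]
E[B²] = Var(B) + E[B]² = 0.04 + 0.36 = 0.4
E[W²] = Var(W) + E[W]² = 0.33333333 + 0 = 0.33333333
E[Z] = 0.4 + 0.33333333 = 0.73333333

0.73333333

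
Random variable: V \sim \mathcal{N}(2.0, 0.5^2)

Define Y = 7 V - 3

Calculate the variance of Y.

For Y = aV + b: Var(Y) = a² * Var(V)
Var(V) = 0.5^2 = 0.25
Var(Y) = 7² * 0.25 = 49 * 0.25 = 12.25

12.25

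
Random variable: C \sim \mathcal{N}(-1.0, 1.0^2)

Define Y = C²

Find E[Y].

E[C²] = Var(C) + (E[C])² = 1 + 1 = 2

2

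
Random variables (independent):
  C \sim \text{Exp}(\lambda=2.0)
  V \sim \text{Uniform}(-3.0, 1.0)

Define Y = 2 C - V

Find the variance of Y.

For independent RVs: Var(aX + bY) = a²Var(X) + b²Var(Y)
Var(C) = 0.25
Var(V) = 1.3333333
Var(Y) = 2²*0.25 + (-1)²*1.3333333
= 4*0.25 + 1*1.3333333 = 2.3333333

2.3333333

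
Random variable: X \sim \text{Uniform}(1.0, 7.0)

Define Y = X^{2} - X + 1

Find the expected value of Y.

E[Y] = 1*E[X²] - 1*E[X] + 1
E[X] = 4
E[X²] = Var(X) + (E[X])² = 3 + 16 = 19
E[Y] = 1*19 - 1*4 + 1 = 16

16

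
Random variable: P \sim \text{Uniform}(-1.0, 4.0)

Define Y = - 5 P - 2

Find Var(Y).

For Y = aP + b: Var(Y) = a² * Var(P)
Var(P) = (4 + 1)^2/12 = 2.0833333
Var(Y) = (-5)² * 2.0833333 = 25 * 2.0833333 = 52.083333

52.083333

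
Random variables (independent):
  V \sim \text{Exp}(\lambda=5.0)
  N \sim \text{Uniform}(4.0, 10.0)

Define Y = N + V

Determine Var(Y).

For independent RVs: Var(aX + bY) = a²Var(X) + b²Var(Y)
Var(V) = 0.04
Var(N) = 3
Var(Y) = 1²*0.04 + 1²*3
= 1*0.04 + 1*3 = 3.04

3.04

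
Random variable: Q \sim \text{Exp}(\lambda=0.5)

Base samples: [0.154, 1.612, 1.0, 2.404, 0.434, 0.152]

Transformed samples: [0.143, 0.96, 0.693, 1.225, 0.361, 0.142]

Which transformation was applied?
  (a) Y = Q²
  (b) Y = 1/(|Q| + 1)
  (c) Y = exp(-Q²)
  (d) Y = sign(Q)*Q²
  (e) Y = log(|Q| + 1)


Checking option (e) Y = log(|Q| + 1):
  Q = 0.154 -> Y = 0.143 ✓
  Q = 1.612 -> Y = 0.96 ✓
  Q = 1.0 -> Y = 0.693 ✓
All samples match this transformation.

(e) log(|Q| + 1)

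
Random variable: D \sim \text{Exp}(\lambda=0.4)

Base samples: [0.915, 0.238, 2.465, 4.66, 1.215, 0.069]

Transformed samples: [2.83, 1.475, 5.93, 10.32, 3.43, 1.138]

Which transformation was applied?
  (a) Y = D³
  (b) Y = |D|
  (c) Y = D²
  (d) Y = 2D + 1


Checking option (d) Y = 2D + 1:
  D = 0.915 -> Y = 2.83 ✓
  D = 0.238 -> Y = 1.475 ✓
  D = 2.465 -> Y = 5.93 ✓
All samples match this transformation.

(d) 2D + 1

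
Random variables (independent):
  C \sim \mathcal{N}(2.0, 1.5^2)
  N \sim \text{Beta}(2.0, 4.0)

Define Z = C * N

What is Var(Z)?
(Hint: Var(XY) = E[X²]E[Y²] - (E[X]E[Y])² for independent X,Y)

Var(XY) = E[X²]E[Y²] - (E[X]E[Y])²
E[C] = 2, Var(C) = 2.25
E[N] = 0.33333333, Var(N) = 0.031746032
E[C²] = 2.25 + 2² = 6.25
E[N²] = 0.031746032 + 0.33333333² = 0.14285714
Var(Z) = 6.25*0.14285714 - (2*0.33333333)²
= 0.89285714 - 0.44444444 = 0.4484127

0.4484127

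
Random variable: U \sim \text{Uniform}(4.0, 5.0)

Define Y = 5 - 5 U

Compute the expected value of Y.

For Y = -5U + 5:
E[Y] = -5 * E[U] + 5
E[U] = (4 + 5)/2 = 4.5
E[Y] = -5 * 4.5 + 5 = -17.5

-17.5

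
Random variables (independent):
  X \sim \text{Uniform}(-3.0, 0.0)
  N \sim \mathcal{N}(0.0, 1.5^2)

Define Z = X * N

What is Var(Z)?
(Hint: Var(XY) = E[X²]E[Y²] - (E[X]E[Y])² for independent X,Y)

Var(XY) = E[X²]E[Y²] - (E[X]E[Y])²
E[X] = -1.5, Var(X) = 0.75
E[N] = 0, Var(N) = 2.25
E[X²] = 0.75 + (-1.5)² = 3
E[N²] = 2.25 + 0² = 2.25
Var(Z) = 3*2.25 - (-1.5*0)²
= 6.75 - 0 = 6.75

6.75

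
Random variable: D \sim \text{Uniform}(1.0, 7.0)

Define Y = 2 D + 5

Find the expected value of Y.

For Y = 2D + 5:
E[Y] = 2 * E[D] + 5
E[D] = (1 + 7)/2 = 4
E[Y] = 2 * 4 + 5 = 13

13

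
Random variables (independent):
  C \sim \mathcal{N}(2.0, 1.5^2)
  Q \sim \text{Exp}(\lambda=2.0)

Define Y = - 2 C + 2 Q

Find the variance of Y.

For independent RVs: Var(aX + bY) = a²Var(X) + b²Var(Y)
Var(C) = 2.25
Var(Q) = 0.25
Var(Y) = (-2)²*2.25 + 2²*0.25
= 4*2.25 + 4*0.25 = 10

10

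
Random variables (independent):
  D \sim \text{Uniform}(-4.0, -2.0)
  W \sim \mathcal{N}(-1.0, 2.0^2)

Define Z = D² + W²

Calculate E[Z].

E[Z] = E[D²] + E[W²]
E[D²] = Var(D) + E[D]² = 0.33333333 + 9 = 9.3333333
E[W²] = Var(W) + E[W]² = 4 + 1 = 5
E[Z] = 9.3333333 + 5 = 14.333333

14.333333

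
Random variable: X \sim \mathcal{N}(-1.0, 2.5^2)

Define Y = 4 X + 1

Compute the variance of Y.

For Y = aX + b: Var(Y) = a² * Var(X)
Var(X) = 2.5^2 = 6.25
Var(Y) = 4² * 6.25 = 16 * 6.25 = 100

100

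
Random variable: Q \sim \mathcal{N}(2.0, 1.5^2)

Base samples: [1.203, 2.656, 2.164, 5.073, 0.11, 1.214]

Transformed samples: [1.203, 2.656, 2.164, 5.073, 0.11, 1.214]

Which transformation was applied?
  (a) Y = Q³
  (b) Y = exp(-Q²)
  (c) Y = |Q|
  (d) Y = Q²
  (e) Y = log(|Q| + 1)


Checking option (c) Y = |Q|:
  Q = 1.203 -> Y = 1.203 ✓
  Q = 2.656 -> Y = 2.656 ✓
  Q = 2.164 -> Y = 2.164 ✓
All samples match this transformation.

(c) |Q|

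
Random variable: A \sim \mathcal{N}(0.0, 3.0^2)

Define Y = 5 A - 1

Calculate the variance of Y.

For Y = aA + b: Var(Y) = a² * Var(A)
Var(A) = 3.0^2 = 9
Var(Y) = 5² * 9 = 25 * 9 = 225

225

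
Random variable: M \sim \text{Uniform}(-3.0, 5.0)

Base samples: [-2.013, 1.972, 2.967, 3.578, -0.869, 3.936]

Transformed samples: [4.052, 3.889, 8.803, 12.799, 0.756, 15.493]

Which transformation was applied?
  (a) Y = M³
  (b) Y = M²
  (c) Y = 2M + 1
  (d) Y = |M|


Checking option (b) Y = M²:
  M = -2.013 -> Y = 4.052 ✓
  M = 1.972 -> Y = 3.889 ✓
  M = 2.967 -> Y = 8.803 ✓
All samples match this transformation.

(b) M²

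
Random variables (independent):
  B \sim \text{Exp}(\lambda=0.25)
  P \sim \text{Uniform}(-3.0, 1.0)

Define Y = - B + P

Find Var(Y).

For independent RVs: Var(aX + bY) = a²Var(X) + b²Var(Y)
Var(B) = 16
Var(P) = 1.3333333
Var(Y) = (-1)²*16 + 1²*1.3333333
= 1*16 + 1*1.3333333 = 17.333333

17.333333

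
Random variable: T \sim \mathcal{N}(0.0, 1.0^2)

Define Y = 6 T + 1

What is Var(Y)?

For Y = aT + b: Var(Y) = a² * Var(T)
Var(T) = 1.0^2 = 1
Var(Y) = 6² * 1 = 36 * 1 = 36

36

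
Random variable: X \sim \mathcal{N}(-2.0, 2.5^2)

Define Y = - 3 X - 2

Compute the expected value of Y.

For Y = -3X - 2:
E[Y] = -3 * E[X] - 2
E[X] = -2.0 = -2
E[Y] = -3 * (-2) - 2 = 4

4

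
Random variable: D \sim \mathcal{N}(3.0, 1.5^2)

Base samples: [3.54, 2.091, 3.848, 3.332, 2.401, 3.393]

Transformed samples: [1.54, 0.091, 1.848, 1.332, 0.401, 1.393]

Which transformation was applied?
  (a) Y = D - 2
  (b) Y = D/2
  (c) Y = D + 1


Checking option (a) Y = D - 2:
  D = 3.54 -> Y = 1.54 ✓
  D = 2.091 -> Y = 0.091 ✓
  D = 3.848 -> Y = 1.848 ✓
All samples match this transformation.

(a) D - 2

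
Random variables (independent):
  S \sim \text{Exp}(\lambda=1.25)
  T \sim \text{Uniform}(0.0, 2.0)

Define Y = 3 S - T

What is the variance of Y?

For independent RVs: Var(aX + bY) = a²Var(X) + b²Var(Y)
Var(S) = 0.64
Var(T) = 0.33333333
Var(Y) = 3²*0.64 + (-1)²*0.33333333
= 9*0.64 + 1*0.33333333 = 6.0933333

6.0933333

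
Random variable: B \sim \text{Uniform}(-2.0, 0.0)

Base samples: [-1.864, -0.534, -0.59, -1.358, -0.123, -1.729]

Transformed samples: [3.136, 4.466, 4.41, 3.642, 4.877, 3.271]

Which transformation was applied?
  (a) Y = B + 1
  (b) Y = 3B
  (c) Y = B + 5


Checking option (c) Y = B + 5:
  B = -1.864 -> Y = 3.136 ✓
  B = -0.534 -> Y = 4.466 ✓
  B = -0.59 -> Y = 4.41 ✓
All samples match this transformation.

(c) B + 5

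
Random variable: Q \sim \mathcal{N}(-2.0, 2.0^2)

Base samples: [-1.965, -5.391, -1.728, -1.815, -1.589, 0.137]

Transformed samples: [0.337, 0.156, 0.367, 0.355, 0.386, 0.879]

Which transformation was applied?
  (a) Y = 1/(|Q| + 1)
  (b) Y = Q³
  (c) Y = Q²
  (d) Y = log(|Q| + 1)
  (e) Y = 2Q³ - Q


Checking option (a) Y = 1/(|Q| + 1):
  Q = -1.965 -> Y = 0.337 ✓
  Q = -5.391 -> Y = 0.156 ✓
  Q = -1.728 -> Y = 0.367 ✓
All samples match this transformation.

(a) 1/(|Q| + 1)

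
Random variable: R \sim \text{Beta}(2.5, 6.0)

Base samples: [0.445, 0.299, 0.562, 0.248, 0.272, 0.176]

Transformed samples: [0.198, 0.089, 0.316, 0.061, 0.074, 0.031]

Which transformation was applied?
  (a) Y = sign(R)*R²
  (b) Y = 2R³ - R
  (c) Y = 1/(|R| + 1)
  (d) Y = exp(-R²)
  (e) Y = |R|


Checking option (a) Y = sign(R)*R²:
  R = 0.445 -> Y = 0.198 ✓
  R = 0.299 -> Y = 0.089 ✓
  R = 0.562 -> Y = 0.316 ✓
All samples match this transformation.

(a) sign(R)*R²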